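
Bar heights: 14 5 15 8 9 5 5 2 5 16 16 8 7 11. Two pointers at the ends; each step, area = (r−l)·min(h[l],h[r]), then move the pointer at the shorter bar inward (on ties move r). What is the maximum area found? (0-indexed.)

[0,13] min(14,11)*13=143 best=143 * → r--
[0,12] min(14,7)*12=84 best=143 → r--
[0,11] min(14,8)*11=88 best=143 → r--
[0,10] min(14,16)*10=140 best=143 → l++
[1,10] min(5,16)*9=45 best=143 → l++
[2,10] min(15,16)*8=120 best=143 → l++
[3,10] min(8,16)*7=56 best=143 → l++
[4,10] min(9,16)*6=54 best=143 → l++
[5,10] min(5,16)*5=25 best=143 → l++
[6,10] min(5,16)*4=20 best=143 → l++
[7,10] min(2,16)*3=6 best=143 → l++
[8,10] min(5,16)*2=10 best=143 → l++
[9,10] min(16,16)*1=16 best=143 → r--

max area = 143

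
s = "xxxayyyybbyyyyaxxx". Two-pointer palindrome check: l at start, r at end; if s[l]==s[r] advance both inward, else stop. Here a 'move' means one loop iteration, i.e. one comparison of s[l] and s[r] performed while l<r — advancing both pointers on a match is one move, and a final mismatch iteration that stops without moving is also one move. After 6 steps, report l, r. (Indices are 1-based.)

[1,18] 'x'=='x' → l++,r--
[2,17] 'x'=='x' → l++,r--
[3,16] 'x'=='x' → l++,r--
[4,15] 'a'=='a' → l++,r--
[5,14] 'y'=='y' → l++,r--
[6,13] 'y'=='y' → l++,r--

l=7, r=12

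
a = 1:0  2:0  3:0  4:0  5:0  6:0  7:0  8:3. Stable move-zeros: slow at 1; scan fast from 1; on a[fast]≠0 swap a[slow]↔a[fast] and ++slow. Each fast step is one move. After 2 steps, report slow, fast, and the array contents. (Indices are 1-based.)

slow=1, fast=3, a=[0, 0, 0, 0, 0, 0, 0, 3]

slow=1 fast=1: a[fast]=0, fast++
slow=1 fast=2: a[fast]=0, fast++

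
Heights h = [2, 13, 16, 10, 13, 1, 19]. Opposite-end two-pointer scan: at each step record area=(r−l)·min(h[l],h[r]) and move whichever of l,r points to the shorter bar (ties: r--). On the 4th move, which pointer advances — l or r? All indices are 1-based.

l

[1,7] min(2,19)*6=12 best=12 * → l++
[2,7] min(13,19)*5=65 best=65 * → l++
[3,7] min(16,19)*4=64 best=65 → l++
[4,7] min(10,19)*3=30 best=65 → l++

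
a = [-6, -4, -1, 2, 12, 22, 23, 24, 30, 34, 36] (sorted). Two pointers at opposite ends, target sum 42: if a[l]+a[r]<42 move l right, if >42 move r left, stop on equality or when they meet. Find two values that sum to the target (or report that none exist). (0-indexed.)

(12, 30)

l=0 r=10: -6+36=30 <42, l++
l=1 r=10: -4+36=32 <42, l++
l=2 r=10: -1+36=35 <42, l++
l=3 r=10: 2+36=38 <42, l++
l=4 r=10: 12+36=48 >42, r--
l=4 r=9: 12+34=46 >42, r--
l=4 r=8: 12+30=42, found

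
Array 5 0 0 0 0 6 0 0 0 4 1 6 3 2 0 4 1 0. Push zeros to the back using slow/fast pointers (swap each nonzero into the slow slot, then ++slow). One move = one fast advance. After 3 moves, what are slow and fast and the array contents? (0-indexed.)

slow=0 fast=0: a[fast]=5≠0 swap→a[0]=5, slow++,fast++
slow=1 fast=1: a[fast]=0, fast++
slow=1 fast=2: a[fast]=0, fast++

slow=1, fast=3, a=[5, 0, 0, 0, 0, 6, 0, 0, 0, 4, 1, 6, 3, 2, 0, 4, 1, 0]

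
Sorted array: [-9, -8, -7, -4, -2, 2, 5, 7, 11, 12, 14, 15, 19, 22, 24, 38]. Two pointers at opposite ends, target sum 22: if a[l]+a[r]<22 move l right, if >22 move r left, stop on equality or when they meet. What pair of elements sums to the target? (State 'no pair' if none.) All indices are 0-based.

l=0 r=15: -9+38=29 >22, r--
l=0 r=14: -9+24=15 <22, l++
l=1 r=14: -8+24=16 <22, l++
l=2 r=14: -7+24=17 <22, l++
l=3 r=14: -4+24=20 <22, l++
l=4 r=14: -2+24=22, found

(-2, 24)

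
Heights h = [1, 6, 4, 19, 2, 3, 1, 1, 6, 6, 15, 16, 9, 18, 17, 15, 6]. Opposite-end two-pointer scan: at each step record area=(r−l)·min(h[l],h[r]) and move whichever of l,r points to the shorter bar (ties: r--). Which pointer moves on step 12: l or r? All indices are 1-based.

[1,17] min(1,6)*16=16 best=16 * → l++
[2,17] min(6,6)*15=90 best=90 * → r--
[2,16] min(6,15)*14=84 best=90 → l++
[3,16] min(4,15)*13=52 best=90 → l++
[4,16] min(19,15)*12=180 best=180 * → r--
[4,15] min(19,17)*11=187 best=187 * → r--
[4,14] min(19,18)*10=180 best=187 → r--
[4,13] min(19,9)*9=81 best=187 → r--
[4,12] min(19,16)*8=128 best=187 → r--
[4,11] min(19,15)*7=105 best=187 → r--
[4,10] min(19,6)*6=36 best=187 → r--
[4,9] min(19,6)*5=30 best=187 → r--

r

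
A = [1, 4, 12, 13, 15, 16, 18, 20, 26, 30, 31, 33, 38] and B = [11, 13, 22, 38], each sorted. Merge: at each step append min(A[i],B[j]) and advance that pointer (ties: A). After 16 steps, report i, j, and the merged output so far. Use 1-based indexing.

i=1 j=1: A[i]=1<=B[j]=11 take 1, i++
i=2 j=1: A[i]=4<=B[j]=11 take 4, i++
i=3 j=1: A[i]=12>B[j]=11 take 11, j++
i=3 j=2: A[i]=12<=B[j]=13 take 12, i++
i=4 j=2: A[i]=13<=B[j]=13 take 13, i++
i=5 j=2: A[i]=15>B[j]=13 take 13, j++
i=5 j=3: A[i]=15<=B[j]=22 take 15, i++
i=6 j=3: A[i]=16<=B[j]=22 take 16, i++
i=7 j=3: A[i]=18<=B[j]=22 take 18, i++
i=8 j=3: A[i]=20<=B[j]=22 take 20, i++
i=9 j=3: A[i]=26>B[j]=22 take 22, j++
i=9 j=4: A[i]=26<=B[j]=38 take 26, i++
i=10 j=4: A[i]=30<=B[j]=38 take 30, i++
i=11 j=4: A[i]=31<=B[j]=38 take 31, i++
i=12 j=4: A[i]=33<=B[j]=38 take 33, i++
i=13 j=4: A[i]=38<=B[j]=38 take 38, i++

i=14, j=4, merged so far=[1, 4, 11, 12, 13, 13, 15, 16, 18, 20, 22, 26, 30, 31, 33, 38]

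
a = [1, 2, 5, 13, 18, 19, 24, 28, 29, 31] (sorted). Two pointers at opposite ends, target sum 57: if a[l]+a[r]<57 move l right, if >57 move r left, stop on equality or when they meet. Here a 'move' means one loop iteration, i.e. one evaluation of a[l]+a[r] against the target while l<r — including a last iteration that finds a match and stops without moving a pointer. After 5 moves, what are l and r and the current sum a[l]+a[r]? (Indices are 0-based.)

l=5, r=9, sum=50

l=0 r=9: 1+31=32 <57, l++
l=1 r=9: 2+31=33 <57, l++
l=2 r=9: 5+31=36 <57, l++
l=3 r=9: 13+31=44 <57, l++
l=4 r=9: 18+31=49 <57, l++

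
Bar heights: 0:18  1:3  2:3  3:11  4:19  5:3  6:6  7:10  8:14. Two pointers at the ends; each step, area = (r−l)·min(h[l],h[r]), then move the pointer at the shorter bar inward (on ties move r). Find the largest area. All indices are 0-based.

l=0 r=8: min(18,14)*8=112 best=112 *, r--
l=0 r=7: min(18,10)*7=70 best=112, r--
l=0 r=6: min(18,6)*6=36 best=112, r--
l=0 r=5: min(18,3)*5=15 best=112, r--
l=0 r=4: min(18,19)*4=72 best=112, l++
l=1 r=4: min(3,19)*3=9 best=112, l++
l=2 r=4: min(3,19)*2=6 best=112, l++
l=3 r=4: min(11,19)*1=11 best=112, l++

max area = 112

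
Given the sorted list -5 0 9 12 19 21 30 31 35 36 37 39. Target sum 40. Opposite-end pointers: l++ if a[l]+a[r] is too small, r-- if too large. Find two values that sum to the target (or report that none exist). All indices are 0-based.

(9, 31)

[0,11] -5+39=34 <40 → l++
[1,11] 0+39=39 <40 → l++
[2,11] 9+39=48 >40 → r--
[2,10] 9+37=46 >40 → r--
[2,9] 9+36=45 >40 → r--
[2,8] 9+35=44 >40 → r--
[2,7] 9+31=40 → found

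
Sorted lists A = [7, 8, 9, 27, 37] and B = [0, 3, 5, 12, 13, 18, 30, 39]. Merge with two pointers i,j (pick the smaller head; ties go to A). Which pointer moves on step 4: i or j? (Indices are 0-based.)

i=0 j=0: A[i]=7>B[j]=0 take 0, j++
i=0 j=1: A[i]=7>B[j]=3 take 3, j++
i=0 j=2: A[i]=7>B[j]=5 take 5, j++
i=0 j=3: A[i]=7<=B[j]=12 take 7, i++

i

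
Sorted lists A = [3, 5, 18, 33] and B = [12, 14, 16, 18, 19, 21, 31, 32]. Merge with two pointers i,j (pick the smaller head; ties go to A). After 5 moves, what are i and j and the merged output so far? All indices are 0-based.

[i=0,j=0] A[i]=3<=B[j]=12 take 3 → i++
[i=1,j=0] A[i]=5<=B[j]=12 take 5 → i++
[i=2,j=0] A[i]=18>B[j]=12 take 12 → j++
[i=2,j=1] A[i]=18>B[j]=14 take 14 → j++
[i=2,j=2] A[i]=18>B[j]=16 take 16 → j++

i=2, j=3, merged so far=[3, 5, 12, 14, 16]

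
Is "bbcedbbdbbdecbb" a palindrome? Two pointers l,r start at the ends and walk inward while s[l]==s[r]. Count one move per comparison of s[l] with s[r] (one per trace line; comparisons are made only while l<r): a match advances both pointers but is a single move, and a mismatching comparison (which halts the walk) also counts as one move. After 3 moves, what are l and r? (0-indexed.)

[0,14] 'b'=='b' → l++,r--
[1,13] 'b'=='b' → l++,r--
[2,12] 'c'=='c' → l++,r--

l=3, r=11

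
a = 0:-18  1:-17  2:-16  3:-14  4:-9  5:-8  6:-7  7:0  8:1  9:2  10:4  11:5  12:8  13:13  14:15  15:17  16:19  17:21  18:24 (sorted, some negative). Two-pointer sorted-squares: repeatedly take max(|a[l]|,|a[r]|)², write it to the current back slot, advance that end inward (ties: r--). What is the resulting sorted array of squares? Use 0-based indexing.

[0, 1, 4, 16, 25, 49, 64, 64, 81, 169, 196, 225, 256, 289, 289, 324, 361, 441, 576]

[0,18] |-18|<=|24| out[18]=576 → r--
[0,17] |-18|<=|21| out[17]=441 → r--
[0,16] |-18|<=|19| out[16]=361 → r--
[0,15] |-18|>|17| out[15]=324 → l++
[1,15] |-17|<=|17| out[14]=289 → r--
[1,14] |-17|>|15| out[13]=289 → l++
[2,14] |-16|>|15| out[12]=256 → l++
[3,14] |-14|<=|15| out[11]=225 → r--
[3,13] |-14|>|13| out[10]=196 → l++
[4,13] |-9|<=|13| out[9]=169 → r--
[4,12] |-9|>|8| out[8]=81 → l++
[5,12] |-8|<=|8| out[7]=64 → r--
[5,11] |-8|>|5| out[6]=64 → l++
[6,11] |-7|>|5| out[5]=49 → l++
[7,11] |0|<=|5| out[4]=25 → r--
[7,10] |0|<=|4| out[3]=16 → r--
[7,9] |0|<=|2| out[2]=4 → r--
[7,8] |0|<=|1| out[1]=1 → r--
[7,7] |0|<=|0| out[0]=0 → r--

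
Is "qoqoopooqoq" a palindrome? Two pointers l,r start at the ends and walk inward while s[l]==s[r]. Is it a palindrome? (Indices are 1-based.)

l=1 r=11: 'q'=='q', l++,r--
l=2 r=10: 'o'=='o', l++,r--
l=3 r=9: 'q'=='q', l++,r--
l=4 r=8: 'o'=='o', l++,r--
l=5 r=7: 'o'=='o', l++,r--

palindrome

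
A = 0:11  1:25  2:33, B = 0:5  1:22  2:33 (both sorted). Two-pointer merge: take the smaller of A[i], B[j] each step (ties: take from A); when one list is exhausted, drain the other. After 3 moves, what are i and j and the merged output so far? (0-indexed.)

i=1, j=2, merged so far=[5, 11, 22]

[i=0,j=0] A[i]=11>B[j]=5 take 5 → j++
[i=0,j=1] A[i]=11<=B[j]=22 take 11 → i++
[i=1,j=1] A[i]=25>B[j]=22 take 22 → j++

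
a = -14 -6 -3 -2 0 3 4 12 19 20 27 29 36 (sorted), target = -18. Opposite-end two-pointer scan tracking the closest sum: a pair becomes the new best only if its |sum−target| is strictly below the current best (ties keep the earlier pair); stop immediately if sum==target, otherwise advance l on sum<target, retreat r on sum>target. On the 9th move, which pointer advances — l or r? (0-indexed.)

l=0 r=12: -14+36=22 d=40 *, r--
l=0 r=11: -14+29=15 d=33 *, r--
l=0 r=10: -14+27=13 d=31 *, r--
l=0 r=9: -14+20=6 d=24 *, r--
l=0 r=8: -14+19=5 d=23 *, r--
l=0 r=7: -14+12=-2 d=16 *, r--
l=0 r=6: -14+4=-10 d=8 *, r--
l=0 r=5: -14+3=-11 d=7 *, r--
l=0 r=4: -14+0=-14 d=4 *, r--

r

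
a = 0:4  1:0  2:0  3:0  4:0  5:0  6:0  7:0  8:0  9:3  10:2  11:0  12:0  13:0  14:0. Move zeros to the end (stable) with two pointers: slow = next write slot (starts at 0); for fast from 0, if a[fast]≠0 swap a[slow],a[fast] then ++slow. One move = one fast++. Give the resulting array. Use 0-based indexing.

slow=0 fast=0: a[fast]=4≠0 swap→a[0]=4, slow++,fast++
slow=1 fast=1: a[fast]=0, fast++
slow=1 fast=2: a[fast]=0, fast++
slow=1 fast=3: a[fast]=0, fast++
slow=1 fast=4: a[fast]=0, fast++
slow=1 fast=5: a[fast]=0, fast++
slow=1 fast=6: a[fast]=0, fast++
slow=1 fast=7: a[fast]=0, fast++
slow=1 fast=8: a[fast]=0, fast++
slow=1 fast=9: a[fast]=3≠0 swap→a[1]=3, slow++,fast++
slow=2 fast=10: a[fast]=2≠0 swap→a[2]=2, slow++,fast++
slow=3 fast=11: a[fast]=0, fast++
slow=3 fast=12: a[fast]=0, fast++
slow=3 fast=13: a[fast]=0, fast++
slow=3 fast=14: a[fast]=0, fast++

[4, 3, 2, 0, 0, 0, 0, 0, 0, 0, 0, 0, 0, 0, 0]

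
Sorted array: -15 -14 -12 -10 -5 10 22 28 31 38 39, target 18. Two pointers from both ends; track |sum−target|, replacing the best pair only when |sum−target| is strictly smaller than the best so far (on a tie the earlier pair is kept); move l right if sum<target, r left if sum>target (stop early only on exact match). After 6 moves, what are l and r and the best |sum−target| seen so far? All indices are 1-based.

l=4, r=8, best |Δ|=1

l=1 r=11: -15+39=24 d=6 *, r--
l=1 r=10: -15+38=23 d=5 *, r--
l=1 r=9: -15+31=16 d=2 *, l++
l=2 r=9: -14+31=17 d=1 *, l++
l=3 r=9: -12+31=19 d=1, r--
l=3 r=8: -12+28=16 d=2, l++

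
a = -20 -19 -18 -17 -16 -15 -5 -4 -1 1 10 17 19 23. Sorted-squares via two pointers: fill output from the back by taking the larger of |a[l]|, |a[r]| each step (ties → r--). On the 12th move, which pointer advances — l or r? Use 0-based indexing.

l

[0,13] |-20|<=|23| out[13]=529 → r--
[0,12] |-20|>|19| out[12]=400 → l++
[1,12] |-19|<=|19| out[11]=361 → r--
[1,11] |-19|>|17| out[10]=361 → l++
[2,11] |-18|>|17| out[9]=324 → l++
[3,11] |-17|<=|17| out[8]=289 → r--
[3,10] |-17|>|10| out[7]=289 → l++
[4,10] |-16|>|10| out[6]=256 → l++
[5,10] |-15|>|10| out[5]=225 → l++
[6,10] |-5|<=|10| out[4]=100 → r--
[6,9] |-5|>|1| out[3]=25 → l++
[7,9] |-4|>|1| out[2]=16 → l++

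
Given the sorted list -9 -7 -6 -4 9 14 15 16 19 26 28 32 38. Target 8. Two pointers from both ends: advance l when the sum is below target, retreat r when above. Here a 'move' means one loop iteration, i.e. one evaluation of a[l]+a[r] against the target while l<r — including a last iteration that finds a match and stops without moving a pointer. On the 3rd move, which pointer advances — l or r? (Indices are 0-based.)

l=0 r=12: -9+38=29 >8, r--
l=0 r=11: -9+32=23 >8, r--
l=0 r=10: -9+28=19 >8, r--

r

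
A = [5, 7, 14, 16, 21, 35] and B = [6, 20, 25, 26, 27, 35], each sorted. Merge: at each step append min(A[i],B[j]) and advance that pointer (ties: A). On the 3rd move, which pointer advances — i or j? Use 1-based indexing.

i

i=1 j=1: A[i]=5<=B[j]=6 take 5, i++
i=2 j=1: A[i]=7>B[j]=6 take 6, j++
i=2 j=2: A[i]=7<=B[j]=20 take 7, i++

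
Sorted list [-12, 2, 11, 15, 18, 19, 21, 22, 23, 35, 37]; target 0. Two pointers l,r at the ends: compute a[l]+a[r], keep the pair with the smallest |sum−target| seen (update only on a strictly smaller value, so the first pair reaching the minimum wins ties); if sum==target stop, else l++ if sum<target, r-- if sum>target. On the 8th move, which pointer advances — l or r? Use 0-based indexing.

[0,10] -12+37=25 d=25 * → r--
[0,9] -12+35=23 d=23 * → r--
[0,8] -12+23=11 d=11 * → r--
[0,7] -12+22=10 d=10 * → r--
[0,6] -12+21=9 d=9 * → r--
[0,5] -12+19=7 d=7 * → r--
[0,4] -12+18=6 d=6 * → r--
[0,3] -12+15=3 d=3 * → r--

r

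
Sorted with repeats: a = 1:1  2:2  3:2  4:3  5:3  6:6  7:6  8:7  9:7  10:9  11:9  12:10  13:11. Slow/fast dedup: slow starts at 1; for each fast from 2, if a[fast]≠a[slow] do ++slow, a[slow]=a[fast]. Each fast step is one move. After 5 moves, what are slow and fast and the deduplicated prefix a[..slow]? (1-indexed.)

slow=1 fast=2: a[fast]=2≠a[slow]=1 write a[2]=2, slow++,fast++
slow=2 fast=3: a[fast]=2=a[slow] dup, fast++
slow=2 fast=4: a[fast]=3≠a[slow]=2 write a[3]=3, slow++,fast++
slow=3 fast=5: a[fast]=3=a[slow] dup, fast++
slow=3 fast=6: a[fast]=6≠a[slow]=3 write a[4]=6, slow++,fast++

slow=4, fast=7, prefix=[1, 2, 3, 6]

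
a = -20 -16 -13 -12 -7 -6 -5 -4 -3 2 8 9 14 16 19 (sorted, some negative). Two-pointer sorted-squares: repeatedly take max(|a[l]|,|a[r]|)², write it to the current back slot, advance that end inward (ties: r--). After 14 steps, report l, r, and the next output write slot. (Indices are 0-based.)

[0,14] |-20|>|19| out[14]=400 → l++
[1,14] |-16|<=|19| out[13]=361 → r--
[1,13] |-16|<=|16| out[12]=256 → r--
[1,12] |-16|>|14| out[11]=256 → l++
[2,12] |-13|<=|14| out[10]=196 → r--
[2,11] |-13|>|9| out[9]=169 → l++
[3,11] |-12|>|9| out[8]=144 → l++
[4,11] |-7|<=|9| out[7]=81 → r--
[4,10] |-7|<=|8| out[6]=64 → r--
[4,9] |-7|>|2| out[5]=49 → l++
[5,9] |-6|>|2| out[4]=36 → l++
[6,9] |-5|>|2| out[3]=25 → l++
[7,9] |-4|>|2| out[2]=16 → l++
[8,9] |-3|>|2| out[1]=9 → l++

l=9, r=9, next write slot=0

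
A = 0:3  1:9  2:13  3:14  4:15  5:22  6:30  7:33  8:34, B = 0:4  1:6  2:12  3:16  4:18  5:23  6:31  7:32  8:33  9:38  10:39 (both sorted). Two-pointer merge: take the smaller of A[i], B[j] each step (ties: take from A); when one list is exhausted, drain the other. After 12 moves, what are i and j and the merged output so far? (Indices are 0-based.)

i=0 j=0: A[i]=3<=B[j]=4 take 3, i++
i=1 j=0: A[i]=9>B[j]=4 take 4, j++
i=1 j=1: A[i]=9>B[j]=6 take 6, j++
i=1 j=2: A[i]=9<=B[j]=12 take 9, i++
i=2 j=2: A[i]=13>B[j]=12 take 12, j++
i=2 j=3: A[i]=13<=B[j]=16 take 13, i++
i=3 j=3: A[i]=14<=B[j]=16 take 14, i++
i=4 j=3: A[i]=15<=B[j]=16 take 15, i++
i=5 j=3: A[i]=22>B[j]=16 take 16, j++
i=5 j=4: A[i]=22>B[j]=18 take 18, j++
i=5 j=5: A[i]=22<=B[j]=23 take 22, i++
i=6 j=5: A[i]=30>B[j]=23 take 23, j++

i=6, j=6, merged so far=[3, 4, 6, 9, 12, 13, 14, 15, 16, 18, 22, 23]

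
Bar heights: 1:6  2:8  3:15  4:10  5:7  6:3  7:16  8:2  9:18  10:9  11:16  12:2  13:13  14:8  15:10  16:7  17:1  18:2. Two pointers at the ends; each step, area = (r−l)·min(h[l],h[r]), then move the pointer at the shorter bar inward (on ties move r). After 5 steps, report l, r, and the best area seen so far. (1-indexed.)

l=1 r=18: min(6,2)*17=34 best=34 *, r--
l=1 r=17: min(6,1)*16=16 best=34, r--
l=1 r=16: min(6,7)*15=90 best=90 *, l++
l=2 r=16: min(8,7)*14=98 best=98 *, r--
l=2 r=15: min(8,10)*13=104 best=104 *, l++

l=3, r=15, best area=104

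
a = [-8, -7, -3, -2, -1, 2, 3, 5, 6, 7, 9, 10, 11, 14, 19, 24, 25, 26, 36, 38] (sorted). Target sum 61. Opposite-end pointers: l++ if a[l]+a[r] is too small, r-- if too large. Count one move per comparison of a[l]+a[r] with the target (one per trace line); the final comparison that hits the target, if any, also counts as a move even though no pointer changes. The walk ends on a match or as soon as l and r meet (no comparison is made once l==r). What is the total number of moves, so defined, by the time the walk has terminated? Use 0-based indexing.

18 moves

[0,19] -8+38=30 <61 → l++
[1,19] -7+38=31 <61 → l++
[2,19] -3+38=35 <61 → l++
[3,19] -2+38=36 <61 → l++
[4,19] -1+38=37 <61 → l++
[5,19] 2+38=40 <61 → l++
[6,19] 3+38=41 <61 → l++
[7,19] 5+38=43 <61 → l++
[8,19] 6+38=44 <61 → l++
[9,19] 7+38=45 <61 → l++
[10,19] 9+38=47 <61 → l++
[11,19] 10+38=48 <61 → l++
[12,19] 11+38=49 <61 → l++
[13,19] 14+38=52 <61 → l++
[14,19] 19+38=57 <61 → l++
[15,19] 24+38=62 >61 → r--
[15,18] 24+36=60 <61 → l++
[16,18] 25+36=61 → found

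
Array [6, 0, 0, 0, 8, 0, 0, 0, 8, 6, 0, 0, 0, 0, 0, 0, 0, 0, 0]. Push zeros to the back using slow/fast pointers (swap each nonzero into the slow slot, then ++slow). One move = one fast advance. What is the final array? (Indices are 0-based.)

[6, 8, 8, 6, 0, 0, 0, 0, 0, 0, 0, 0, 0, 0, 0, 0, 0, 0, 0]

slow=0 fast=0: a[fast]=6≠0 swap→a[0]=6, slow++,fast++
slow=1 fast=1: a[fast]=0, fast++
slow=1 fast=2: a[fast]=0, fast++
slow=1 fast=3: a[fast]=0, fast++
slow=1 fast=4: a[fast]=8≠0 swap→a[1]=8, slow++,fast++
slow=2 fast=5: a[fast]=0, fast++
slow=2 fast=6: a[fast]=0, fast++
slow=2 fast=7: a[fast]=0, fast++
slow=2 fast=8: a[fast]=8≠0 swap→a[2]=8, slow++,fast++
slow=3 fast=9: a[fast]=6≠0 swap→a[3]=6, slow++,fast++
slow=4 fast=10: a[fast]=0, fast++
slow=4 fast=11: a[fast]=0, fast++
slow=4 fast=12: a[fast]=0, fast++
slow=4 fast=13: a[fast]=0, fast++
slow=4 fast=14: a[fast]=0, fast++
slow=4 fast=15: a[fast]=0, fast++
slow=4 fast=16: a[fast]=0, fast++
slow=4 fast=17: a[fast]=0, fast++
slow=4 fast=18: a[fast]=0, fast++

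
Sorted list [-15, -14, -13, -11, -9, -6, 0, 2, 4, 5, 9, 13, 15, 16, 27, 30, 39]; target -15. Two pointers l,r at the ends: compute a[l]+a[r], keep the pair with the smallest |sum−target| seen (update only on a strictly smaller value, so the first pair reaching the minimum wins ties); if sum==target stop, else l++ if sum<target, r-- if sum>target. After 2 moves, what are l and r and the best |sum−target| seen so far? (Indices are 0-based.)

[0,16] -15+39=24 d=39 * → r--
[0,15] -15+30=15 d=30 * → r--

l=0, r=14, best |Δ|=30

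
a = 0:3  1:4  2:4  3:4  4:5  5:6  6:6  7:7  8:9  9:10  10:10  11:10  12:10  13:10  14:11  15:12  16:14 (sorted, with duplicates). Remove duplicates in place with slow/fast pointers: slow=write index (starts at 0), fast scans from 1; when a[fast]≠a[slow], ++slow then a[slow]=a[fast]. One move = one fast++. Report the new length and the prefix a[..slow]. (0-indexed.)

length 10; prefix = [3, 4, 5, 6, 7, 9, 10, 11, 12, 14]

(s=0,f=1) a[fast]=4≠a[slow]=3 write a[1]=4 → slow++,fast++
(s=1,f=2) a[fast]=4=a[slow] dup → fast++
(s=1,f=3) a[fast]=4=a[slow] dup → fast++
(s=1,f=4) a[fast]=5≠a[slow]=4 write a[2]=5 → slow++,fast++
(s=2,f=5) a[fast]=6≠a[slow]=5 write a[3]=6 → slow++,fast++
(s=3,f=6) a[fast]=6=a[slow] dup → fast++
(s=3,f=7) a[fast]=7≠a[slow]=6 write a[4]=7 → slow++,fast++
(s=4,f=8) a[fast]=9≠a[slow]=7 write a[5]=9 → slow++,fast++
(s=5,f=9) a[fast]=10≠a[slow]=9 write a[6]=10 → slow++,fast++
(s=6,f=10) a[fast]=10=a[slow] dup → fast++
(s=6,f=11) a[fast]=10=a[slow] dup → fast++
(s=6,f=12) a[fast]=10=a[slow] dup → fast++
(s=6,f=13) a[fast]=10=a[slow] dup → fast++
(s=6,f=14) a[fast]=11≠a[slow]=10 write a[7]=11 → slow++,fast++
(s=7,f=15) a[fast]=12≠a[slow]=11 write a[8]=12 → slow++,fast++
(s=8,f=16) a[fast]=14≠a[slow]=12 write a[9]=14 → slow++,fast++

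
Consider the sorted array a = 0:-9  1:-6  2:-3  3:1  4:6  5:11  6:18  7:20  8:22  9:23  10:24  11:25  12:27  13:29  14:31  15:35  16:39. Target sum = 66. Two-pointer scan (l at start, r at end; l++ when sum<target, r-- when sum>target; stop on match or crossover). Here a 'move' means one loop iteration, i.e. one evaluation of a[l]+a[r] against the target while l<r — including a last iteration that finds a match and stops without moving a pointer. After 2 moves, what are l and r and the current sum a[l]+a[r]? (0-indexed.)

l=2, r=16, sum=36

[0,16] -9+39=30 <66 → l++
[1,16] -6+39=33 <66 → l++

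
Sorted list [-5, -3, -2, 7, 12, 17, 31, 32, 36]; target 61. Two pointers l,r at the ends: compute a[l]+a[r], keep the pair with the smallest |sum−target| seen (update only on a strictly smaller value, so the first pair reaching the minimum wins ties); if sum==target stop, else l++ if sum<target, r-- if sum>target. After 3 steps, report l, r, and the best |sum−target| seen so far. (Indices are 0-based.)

l=0 r=8: -5+36=31 d=30 *, l++
l=1 r=8: -3+36=33 d=28 *, l++
l=2 r=8: -2+36=34 d=27 *, l++

l=3, r=8, best |Δ|=27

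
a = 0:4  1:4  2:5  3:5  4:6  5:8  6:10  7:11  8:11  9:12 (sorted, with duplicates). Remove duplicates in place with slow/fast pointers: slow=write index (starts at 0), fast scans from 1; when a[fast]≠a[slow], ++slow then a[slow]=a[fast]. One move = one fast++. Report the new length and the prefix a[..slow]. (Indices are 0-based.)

slow=0 fast=1: a[fast]=4=a[slow] dup, fast++
slow=0 fast=2: a[fast]=5≠a[slow]=4 write a[1]=5, slow++,fast++
slow=1 fast=3: a[fast]=5=a[slow] dup, fast++
slow=1 fast=4: a[fast]=6≠a[slow]=5 write a[2]=6, slow++,fast++
slow=2 fast=5: a[fast]=8≠a[slow]=6 write a[3]=8, slow++,fast++
slow=3 fast=6: a[fast]=10≠a[slow]=8 write a[4]=10, slow++,fast++
slow=4 fast=7: a[fast]=11≠a[slow]=10 write a[5]=11, slow++,fast++
slow=5 fast=8: a[fast]=11=a[slow] dup, fast++
slow=5 fast=9: a[fast]=12≠a[slow]=11 write a[6]=12, slow++,fast++

length 7; prefix = [4, 5, 6, 8, 10, 11, 12]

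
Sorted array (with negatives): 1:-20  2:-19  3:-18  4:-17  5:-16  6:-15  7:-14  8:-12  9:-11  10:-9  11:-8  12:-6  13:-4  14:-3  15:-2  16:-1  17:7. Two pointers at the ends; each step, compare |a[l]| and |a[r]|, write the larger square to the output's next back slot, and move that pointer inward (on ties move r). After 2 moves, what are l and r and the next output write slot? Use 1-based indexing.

[1,17] |-20|>|7| out[17]=400 → l++
[2,17] |-19|>|7| out[16]=361 → l++

l=3, r=17, next write slot=15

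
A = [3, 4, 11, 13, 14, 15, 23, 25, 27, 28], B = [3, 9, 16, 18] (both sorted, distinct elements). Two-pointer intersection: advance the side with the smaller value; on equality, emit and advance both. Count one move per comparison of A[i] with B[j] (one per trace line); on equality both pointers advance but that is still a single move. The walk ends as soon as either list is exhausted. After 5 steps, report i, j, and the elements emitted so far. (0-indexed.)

i=0 j=0: 3==3 emit, i++,j++
i=1 j=1: 4<9, i++
i=2 j=1: 11>9, j++
i=2 j=2: 11<16, i++
i=3 j=2: 13<16, i++

i=4, j=2, emitted=[3]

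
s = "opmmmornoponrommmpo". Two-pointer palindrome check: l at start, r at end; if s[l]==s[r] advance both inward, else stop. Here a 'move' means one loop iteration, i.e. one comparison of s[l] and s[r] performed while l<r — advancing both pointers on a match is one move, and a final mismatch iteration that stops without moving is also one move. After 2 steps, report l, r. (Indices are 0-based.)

l=2, r=16

[0,18] 'o'=='o' → l++,r--
[1,17] 'p'=='p' → l++,r--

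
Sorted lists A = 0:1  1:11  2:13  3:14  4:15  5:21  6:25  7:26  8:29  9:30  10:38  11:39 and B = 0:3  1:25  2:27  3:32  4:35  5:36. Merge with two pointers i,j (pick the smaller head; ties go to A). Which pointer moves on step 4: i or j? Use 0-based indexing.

i

i=0 j=0: A[i]=1<=B[j]=3 take 1, i++
i=1 j=0: A[i]=11>B[j]=3 take 3, j++
i=1 j=1: A[i]=11<=B[j]=25 take 11, i++
i=2 j=1: A[i]=13<=B[j]=25 take 13, i++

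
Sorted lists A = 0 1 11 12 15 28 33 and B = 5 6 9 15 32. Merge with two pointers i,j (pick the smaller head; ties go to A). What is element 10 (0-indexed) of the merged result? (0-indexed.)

merged[10] = 32

i=0 j=0: A[i]=0<=B[j]=5 take 0, i++
i=1 j=0: A[i]=1<=B[j]=5 take 1, i++
i=2 j=0: A[i]=11>B[j]=5 take 5, j++
i=2 j=1: A[i]=11>B[j]=6 take 6, j++
i=2 j=2: A[i]=11>B[j]=9 take 9, j++
i=2 j=3: A[i]=11<=B[j]=15 take 11, i++
i=3 j=3: A[i]=12<=B[j]=15 take 12, i++
i=4 j=3: A[i]=15<=B[j]=15 take 15, i++
i=5 j=3: A[i]=28>B[j]=15 take 15, j++
i=5 j=4: A[i]=28<=B[j]=32 take 28, i++
i=6 j=4: A[i]=33>B[j]=32 take 32, j++
i=6 j=5: B done, take A[i]=33, i++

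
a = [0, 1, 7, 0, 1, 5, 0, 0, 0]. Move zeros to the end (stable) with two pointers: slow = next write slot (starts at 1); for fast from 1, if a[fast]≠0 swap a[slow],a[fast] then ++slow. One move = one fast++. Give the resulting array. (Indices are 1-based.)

(s=1,f=1) a[fast]=0 → fast++
(s=1,f=2) a[fast]=1≠0 swap→a[1]=1 → slow++,fast++
(s=2,f=3) a[fast]=7≠0 swap→a[2]=7 → slow++,fast++
(s=3,f=4) a[fast]=0 → fast++
(s=3,f=5) a[fast]=1≠0 swap→a[3]=1 → slow++,fast++
(s=4,f=6) a[fast]=5≠0 swap→a[4]=5 → slow++,fast++
(s=5,f=7) a[fast]=0 → fast++
(s=5,f=8) a[fast]=0 → fast++
(s=5,f=9) a[fast]=0 → fast++

[1, 7, 1, 5, 0, 0, 0, 0, 0]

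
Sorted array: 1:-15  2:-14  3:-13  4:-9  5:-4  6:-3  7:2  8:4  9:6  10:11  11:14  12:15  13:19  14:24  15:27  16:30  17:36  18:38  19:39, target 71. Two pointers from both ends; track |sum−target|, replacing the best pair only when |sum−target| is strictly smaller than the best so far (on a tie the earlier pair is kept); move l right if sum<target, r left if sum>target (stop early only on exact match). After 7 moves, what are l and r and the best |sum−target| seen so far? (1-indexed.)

l=8, r=19, best |Δ|=30

[1,19] -15+39=24 d=47 * → l++
[2,19] -14+39=25 d=46 * → l++
[3,19] -13+39=26 d=45 * → l++
[4,19] -9+39=30 d=41 * → l++
[5,19] -4+39=35 d=36 * → l++
[6,19] -3+39=36 d=35 * → l++
[7,19] 2+39=41 d=30 * → l++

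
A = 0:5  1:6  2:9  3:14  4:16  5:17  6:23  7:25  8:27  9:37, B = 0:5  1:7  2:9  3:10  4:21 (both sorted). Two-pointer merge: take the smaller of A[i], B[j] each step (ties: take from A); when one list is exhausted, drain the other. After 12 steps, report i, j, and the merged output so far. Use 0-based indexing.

i=0 j=0: A[i]=5<=B[j]=5 take 5, i++
i=1 j=0: A[i]=6>B[j]=5 take 5, j++
i=1 j=1: A[i]=6<=B[j]=7 take 6, i++
i=2 j=1: A[i]=9>B[j]=7 take 7, j++
i=2 j=2: A[i]=9<=B[j]=9 take 9, i++
i=3 j=2: A[i]=14>B[j]=9 take 9, j++
i=3 j=3: A[i]=14>B[j]=10 take 10, j++
i=3 j=4: A[i]=14<=B[j]=21 take 14, i++
i=4 j=4: A[i]=16<=B[j]=21 take 16, i++
i=5 j=4: A[i]=17<=B[j]=21 take 17, i++
i=6 j=4: A[i]=23>B[j]=21 take 21, j++
i=6 j=5: B done, take A[i]=23, i++

i=7, j=5, merged so far=[5, 5, 6, 7, 9, 9, 10, 14, 16, 17, 21, 23]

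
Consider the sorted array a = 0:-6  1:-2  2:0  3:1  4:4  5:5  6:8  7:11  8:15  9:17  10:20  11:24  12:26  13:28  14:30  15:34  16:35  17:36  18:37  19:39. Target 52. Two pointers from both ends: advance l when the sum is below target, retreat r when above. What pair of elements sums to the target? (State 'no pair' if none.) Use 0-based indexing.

(15, 37)

[0,19] -6+39=33 <52 → l++
[1,19] -2+39=37 <52 → l++
[2,19] 0+39=39 <52 → l++
[3,19] 1+39=40 <52 → l++
[4,19] 4+39=43 <52 → l++
[5,19] 5+39=44 <52 → l++
[6,19] 8+39=47 <52 → l++
[7,19] 11+39=50 <52 → l++
[8,19] 15+39=54 >52 → r--
[8,18] 15+37=52 → found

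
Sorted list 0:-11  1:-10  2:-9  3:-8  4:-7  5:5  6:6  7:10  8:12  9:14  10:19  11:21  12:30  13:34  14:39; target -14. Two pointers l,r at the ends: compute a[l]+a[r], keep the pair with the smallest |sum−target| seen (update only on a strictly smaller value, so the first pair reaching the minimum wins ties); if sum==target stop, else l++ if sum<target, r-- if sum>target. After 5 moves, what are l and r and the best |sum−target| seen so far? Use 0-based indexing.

l=0, r=9, best |Δ|=22

[0,14] -11+39=28 d=42 * → r--
[0,13] -11+34=23 d=37 * → r--
[0,12] -11+30=19 d=33 * → r--
[0,11] -11+21=10 d=24 * → r--
[0,10] -11+19=8 d=22 * → r--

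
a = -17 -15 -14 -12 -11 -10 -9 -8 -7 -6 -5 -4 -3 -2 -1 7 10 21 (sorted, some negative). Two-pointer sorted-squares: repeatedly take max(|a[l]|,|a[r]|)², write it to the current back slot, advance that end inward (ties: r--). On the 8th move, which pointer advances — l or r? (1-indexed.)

l=1 r=18: |-17|<=|21| out[18]=441, r--
l=1 r=17: |-17|>|10| out[17]=289, l++
l=2 r=17: |-15|>|10| out[16]=225, l++
l=3 r=17: |-14|>|10| out[15]=196, l++
l=4 r=17: |-12|>|10| out[14]=144, l++
l=5 r=17: |-11|>|10| out[13]=121, l++
l=6 r=17: |-10|<=|10| out[12]=100, r--
l=6 r=16: |-10|>|7| out[11]=100, l++

l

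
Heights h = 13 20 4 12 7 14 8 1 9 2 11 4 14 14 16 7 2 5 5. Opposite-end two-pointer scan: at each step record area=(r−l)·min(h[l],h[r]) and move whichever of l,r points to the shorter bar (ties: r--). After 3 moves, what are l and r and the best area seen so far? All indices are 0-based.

[0,18] min(13,5)*18=90 best=90 * → r--
[0,17] min(13,5)*17=85 best=90 → r--
[0,16] min(13,2)*16=32 best=90 → r--

l=0, r=15, best area=90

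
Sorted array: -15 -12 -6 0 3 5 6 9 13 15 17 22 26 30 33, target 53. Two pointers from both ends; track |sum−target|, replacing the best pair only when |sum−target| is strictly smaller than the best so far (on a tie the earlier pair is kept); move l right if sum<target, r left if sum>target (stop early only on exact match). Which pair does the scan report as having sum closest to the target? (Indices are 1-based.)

pair (22, 30) with sum 52 (|Δ|=1)

[1,15] -15+33=18 d=35 * → l++
[2,15] -12+33=21 d=32 * → l++
[3,15] -6+33=27 d=26 * → l++
[4,15] 0+33=33 d=20 * → l++
[5,15] 3+33=36 d=17 * → l++
[6,15] 5+33=38 d=15 * → l++
[7,15] 6+33=39 d=14 * → l++
[8,15] 9+33=42 d=11 * → l++
[9,15] 13+33=46 d=7 * → l++
[10,15] 15+33=48 d=5 * → l++
[11,15] 17+33=50 d=3 * → l++
[12,15] 22+33=55 d=2 * → r--
[12,14] 22+30=52 d=1 * → l++
[13,14] 26+30=56 d=3 → r--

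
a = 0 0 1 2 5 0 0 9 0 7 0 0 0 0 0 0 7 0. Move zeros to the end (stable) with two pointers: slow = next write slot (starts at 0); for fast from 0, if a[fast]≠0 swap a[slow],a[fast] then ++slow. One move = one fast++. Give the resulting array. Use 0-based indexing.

[1, 2, 5, 9, 7, 7, 0, 0, 0, 0, 0, 0, 0, 0, 0, 0, 0, 0]

slow=0 fast=0: a[fast]=0, fast++
slow=0 fast=1: a[fast]=0, fast++
slow=0 fast=2: a[fast]=1≠0 swap→a[0]=1, slow++,fast++
slow=1 fast=3: a[fast]=2≠0 swap→a[1]=2, slow++,fast++
slow=2 fast=4: a[fast]=5≠0 swap→a[2]=5, slow++,fast++
slow=3 fast=5: a[fast]=0, fast++
slow=3 fast=6: a[fast]=0, fast++
slow=3 fast=7: a[fast]=9≠0 swap→a[3]=9, slow++,fast++
slow=4 fast=8: a[fast]=0, fast++
slow=4 fast=9: a[fast]=7≠0 swap→a[4]=7, slow++,fast++
slow=5 fast=10: a[fast]=0, fast++
slow=5 fast=11: a[fast]=0, fast++
slow=5 fast=12: a[fast]=0, fast++
slow=5 fast=13: a[fast]=0, fast++
slow=5 fast=14: a[fast]=0, fast++
slow=5 fast=15: a[fast]=0, fast++
slow=5 fast=16: a[fast]=7≠0 swap→a[5]=7, slow++,fast++
slow=6 fast=17: a[fast]=0, fast++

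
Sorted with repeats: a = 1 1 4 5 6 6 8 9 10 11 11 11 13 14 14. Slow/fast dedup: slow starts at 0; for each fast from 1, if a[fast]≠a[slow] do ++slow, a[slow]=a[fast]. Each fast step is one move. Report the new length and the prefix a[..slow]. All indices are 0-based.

length 10; prefix = [1, 4, 5, 6, 8, 9, 10, 11, 13, 14]

(s=0,f=1) a[fast]=1=a[slow] dup → fast++
(s=0,f=2) a[fast]=4≠a[slow]=1 write a[1]=4 → slow++,fast++
(s=1,f=3) a[fast]=5≠a[slow]=4 write a[2]=5 → slow++,fast++
(s=2,f=4) a[fast]=6≠a[slow]=5 write a[3]=6 → slow++,fast++
(s=3,f=5) a[fast]=6=a[slow] dup → fast++
(s=3,f=6) a[fast]=8≠a[slow]=6 write a[4]=8 → slow++,fast++
(s=4,f=7) a[fast]=9≠a[slow]=8 write a[5]=9 → slow++,fast++
(s=5,f=8) a[fast]=10≠a[slow]=9 write a[6]=10 → slow++,fast++
(s=6,f=9) a[fast]=11≠a[slow]=10 write a[7]=11 → slow++,fast++
(s=7,f=10) a[fast]=11=a[slow] dup → fast++
(s=7,f=11) a[fast]=11=a[slow] dup → fast++
(s=7,f=12) a[fast]=13≠a[slow]=11 write a[8]=13 → slow++,fast++
(s=8,f=13) a[fast]=14≠a[slow]=13 write a[9]=14 → slow++,fast++
(s=9,f=14) a[fast]=14=a[slow] dup → fast++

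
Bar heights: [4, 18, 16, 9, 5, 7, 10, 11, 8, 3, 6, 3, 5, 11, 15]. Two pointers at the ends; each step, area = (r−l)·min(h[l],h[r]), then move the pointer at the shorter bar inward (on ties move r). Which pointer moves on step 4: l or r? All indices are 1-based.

l=1 r=15: min(4,15)*14=56 best=56 *, l++
l=2 r=15: min(18,15)*13=195 best=195 *, r--
l=2 r=14: min(18,11)*12=132 best=195, r--
l=2 r=13: min(18,5)*11=55 best=195, r--

r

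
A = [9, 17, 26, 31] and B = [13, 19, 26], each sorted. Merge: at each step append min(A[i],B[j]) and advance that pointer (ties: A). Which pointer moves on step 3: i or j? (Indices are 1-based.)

i

i=1 j=1: A[i]=9<=B[j]=13 take 9, i++
i=2 j=1: A[i]=17>B[j]=13 take 13, j++
i=2 j=2: A[i]=17<=B[j]=19 take 17, i++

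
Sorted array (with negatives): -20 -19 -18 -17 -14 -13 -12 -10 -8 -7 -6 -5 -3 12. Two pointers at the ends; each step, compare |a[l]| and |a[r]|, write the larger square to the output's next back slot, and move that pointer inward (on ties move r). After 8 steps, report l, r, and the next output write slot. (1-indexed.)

l=8, r=13, next write slot=6

l=1 r=14: |-20|>|12| out[14]=400, l++
l=2 r=14: |-19|>|12| out[13]=361, l++
l=3 r=14: |-18|>|12| out[12]=324, l++
l=4 r=14: |-17|>|12| out[11]=289, l++
l=5 r=14: |-14|>|12| out[10]=196, l++
l=6 r=14: |-13|>|12| out[9]=169, l++
l=7 r=14: |-12|<=|12| out[8]=144, r--
l=7 r=13: |-12|>|-3| out[7]=144, l++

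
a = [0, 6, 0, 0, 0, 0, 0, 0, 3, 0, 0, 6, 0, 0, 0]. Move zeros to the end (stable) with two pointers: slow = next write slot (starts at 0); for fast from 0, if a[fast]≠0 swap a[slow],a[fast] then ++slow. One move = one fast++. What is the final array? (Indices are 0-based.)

slow=0 fast=0: a[fast]=0, fast++
slow=0 fast=1: a[fast]=6≠0 swap→a[0]=6, slow++,fast++
slow=1 fast=2: a[fast]=0, fast++
slow=1 fast=3: a[fast]=0, fast++
slow=1 fast=4: a[fast]=0, fast++
slow=1 fast=5: a[fast]=0, fast++
slow=1 fast=6: a[fast]=0, fast++
slow=1 fast=7: a[fast]=0, fast++
slow=1 fast=8: a[fast]=3≠0 swap→a[1]=3, slow++,fast++
slow=2 fast=9: a[fast]=0, fast++
slow=2 fast=10: a[fast]=0, fast++
slow=2 fast=11: a[fast]=6≠0 swap→a[2]=6, slow++,fast++
slow=3 fast=12: a[fast]=0, fast++
slow=3 fast=13: a[fast]=0, fast++
slow=3 fast=14: a[fast]=0, fast++

[6, 3, 6, 0, 0, 0, 0, 0, 0, 0, 0, 0, 0, 0, 0]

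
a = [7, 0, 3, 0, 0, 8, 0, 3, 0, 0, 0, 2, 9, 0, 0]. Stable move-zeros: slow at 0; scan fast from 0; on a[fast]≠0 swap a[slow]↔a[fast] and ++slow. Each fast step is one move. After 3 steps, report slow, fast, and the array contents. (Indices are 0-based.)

slow=0 fast=0: a[fast]=7≠0 swap→a[0]=7, slow++,fast++
slow=1 fast=1: a[fast]=0, fast++
slow=1 fast=2: a[fast]=3≠0 swap→a[1]=3, slow++,fast++

slow=2, fast=3, a=[7, 3, 0, 0, 0, 8, 0, 3, 0, 0, 0, 2, 9, 0, 0]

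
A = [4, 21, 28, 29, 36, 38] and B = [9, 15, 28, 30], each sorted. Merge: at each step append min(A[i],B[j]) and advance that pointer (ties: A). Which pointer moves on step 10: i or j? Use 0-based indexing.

i

[i=0,j=0] A[i]=4<=B[j]=9 take 4 → i++
[i=1,j=0] A[i]=21>B[j]=9 take 9 → j++
[i=1,j=1] A[i]=21>B[j]=15 take 15 → j++
[i=1,j=2] A[i]=21<=B[j]=28 take 21 → i++
[i=2,j=2] A[i]=28<=B[j]=28 take 28 → i++
[i=3,j=2] A[i]=29>B[j]=28 take 28 → j++
[i=3,j=3] A[i]=29<=B[j]=30 take 29 → i++
[i=4,j=3] A[i]=36>B[j]=30 take 30 → j++
[i=4,j=4] B done, take A[i]=36 → i++
[i=5,j=4] B done, take A[i]=38 → i++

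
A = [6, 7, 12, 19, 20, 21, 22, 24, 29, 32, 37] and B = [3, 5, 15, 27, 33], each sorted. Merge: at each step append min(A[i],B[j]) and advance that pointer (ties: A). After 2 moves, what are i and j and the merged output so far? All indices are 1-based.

[i=1,j=1] A[i]=6>B[j]=3 take 3 → j++
[i=1,j=2] A[i]=6>B[j]=5 take 5 → j++

i=1, j=3, merged so far=[3, 5]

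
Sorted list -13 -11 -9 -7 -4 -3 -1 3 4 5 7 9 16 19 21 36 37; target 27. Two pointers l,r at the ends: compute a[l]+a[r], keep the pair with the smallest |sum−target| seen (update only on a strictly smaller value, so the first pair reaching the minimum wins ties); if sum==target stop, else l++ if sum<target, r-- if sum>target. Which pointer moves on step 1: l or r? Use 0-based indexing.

l

l=0 r=16: -13+37=24 d=3 *, l++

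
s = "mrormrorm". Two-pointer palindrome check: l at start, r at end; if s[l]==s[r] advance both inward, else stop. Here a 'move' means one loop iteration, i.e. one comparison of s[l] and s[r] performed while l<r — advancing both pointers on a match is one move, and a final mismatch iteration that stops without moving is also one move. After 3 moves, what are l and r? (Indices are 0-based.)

[0,8] 'm'=='m' → l++,r--
[1,7] 'r'=='r' → l++,r--
[2,6] 'o'=='o' → l++,r--

l=3, r=5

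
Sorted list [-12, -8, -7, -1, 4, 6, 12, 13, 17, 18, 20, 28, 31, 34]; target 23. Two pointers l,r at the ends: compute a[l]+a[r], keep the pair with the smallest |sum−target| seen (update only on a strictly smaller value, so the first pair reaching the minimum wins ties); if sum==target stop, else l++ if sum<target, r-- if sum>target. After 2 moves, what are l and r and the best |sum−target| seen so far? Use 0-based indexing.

l=1, r=12, best |Δ|=1

[0,13] -12+34=22 d=1 * → l++
[1,13] -8+34=26 d=3 → r--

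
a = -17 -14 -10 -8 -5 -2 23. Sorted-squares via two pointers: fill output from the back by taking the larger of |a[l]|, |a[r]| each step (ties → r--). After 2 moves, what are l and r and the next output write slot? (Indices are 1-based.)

l=2, r=6, next write slot=5

[1,7] |-17|<=|23| out[7]=529 → r--
[1,6] |-17|>|-2| out[6]=289 → l++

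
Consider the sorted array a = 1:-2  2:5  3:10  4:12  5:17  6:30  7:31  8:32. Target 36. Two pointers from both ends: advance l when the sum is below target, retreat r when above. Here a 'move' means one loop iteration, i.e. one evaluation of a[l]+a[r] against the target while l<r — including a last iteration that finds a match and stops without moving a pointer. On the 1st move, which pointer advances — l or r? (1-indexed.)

[1,8] -2+32=30 <36 → l++

l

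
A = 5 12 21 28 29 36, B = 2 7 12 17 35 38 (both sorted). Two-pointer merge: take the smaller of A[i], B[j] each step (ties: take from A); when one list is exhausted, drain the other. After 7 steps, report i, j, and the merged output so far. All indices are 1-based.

i=4, j=5, merged so far=[2, 5, 7, 12, 12, 17, 21]

[i=1,j=1] A[i]=5>B[j]=2 take 2 → j++
[i=1,j=2] A[i]=5<=B[j]=7 take 5 → i++
[i=2,j=2] A[i]=12>B[j]=7 take 7 → j++
[i=2,j=3] A[i]=12<=B[j]=12 take 12 → i++
[i=3,j=3] A[i]=21>B[j]=12 take 12 → j++
[i=3,j=4] A[i]=21>B[j]=17 take 17 → j++
[i=3,j=5] A[i]=21<=B[j]=35 take 21 → i++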